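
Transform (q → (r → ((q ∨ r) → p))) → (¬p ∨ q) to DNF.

¬p ∨ q

(q → (r → ((q ∨ r) → p))) → (¬p ∨ q)
= ¬(q → (r → ((q ∨ r) → p))) ∨ ¬p ∨ q   [eliminate →]
= ¬(¬q ∨ (r → ((q ∨ r) → p))) ∨ ¬p ∨ q   [eliminate →]
= ¬(¬q ∨ ¬r ∨ ((q ∨ r) → p)) ∨ ¬p ∨ q   [eliminate →]
= ¬(¬q ∨ ¬r ∨ ¬(q ∨ r) ∨ p) ∨ ¬p ∨ q   [eliminate →]
= (¬¬q ∧ ¬¬r ∧ ¬¬(q ∨ r) ∧ ¬p) ∨ ¬p ∨ q   [De Morgan]
= (q ∧ ¬¬r ∧ ¬¬(q ∨ r) ∧ ¬p) ∨ ¬p ∨ q   [double negation]
= (q ∧ r ∧ ¬¬(q ∨ r) ∧ ¬p) ∨ ¬p ∨ q   [double negation]
= (q ∧ r ∧ (q ∨ r) ∧ ¬p) ∨ ¬p ∨ q   [double negation]
= (q ∧ r ∧ q ∧ ¬p) ∨ (q ∧ r ∧ r ∧ ¬p) ∨ ¬p ∨ q   [distribute ∧ over ∨]
= ¬p ∨ q   [simplify]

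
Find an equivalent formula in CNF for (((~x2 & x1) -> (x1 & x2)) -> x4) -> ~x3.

(((~x2 & x1) -> (x1 & x2)) -> x4) -> ~x3
= ~(((~x2 & x1) -> (x1 & x2)) -> x4) | ~x3
= ~(~((~x2 & x1) -> (x1 & x2)) | x4) | ~x3
= ~(~(~(~x2 & x1) | (x1 & x2)) | x4) | ~x3
= (~~(~(~x2 & x1) | (x1 & x2)) & ~x4) | ~x3
= ((~(~x2 & x1) | (x1 & x2)) & ~x4) | ~x3
= ((~~x2 | ~x1 | (x1 & x2)) & ~x4) | ~x3
= ((x2 | ~x1 | (x1 & x2)) & ~x4) | ~x3
= (x2 | ~x1 | x1 | ~x3) & (x2 | ~x1 | x2 | ~x3) & (~x4 | ~x3)
= (x2 | ~x1 | ~x3) & (~x4 | ~x3)

(x2 | ~x1 | ~x3) & (~x4 | ~x3)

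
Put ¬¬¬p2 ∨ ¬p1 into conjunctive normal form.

¬p2 ∨ ¬p1

¬¬¬p2 ∨ ¬p1
⇔ ¬p2 ∨ ¬p1   [double negation]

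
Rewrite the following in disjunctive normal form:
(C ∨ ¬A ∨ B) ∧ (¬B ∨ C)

C ∨ (¬A ∧ ¬B)

(C ∨ ¬A ∨ B) ∧ (¬B ∨ C)
≡ (C ∧ ¬B) ∨ (C ∧ C) ∨ (¬A ∧ ¬B) ∨ (¬A ∧ C) ∨ (B ∧ ¬B) ∨ (B ∧ C)   [distribute ∧ over ∨]
≡ C ∨ (¬A ∧ ¬B)   [simplify]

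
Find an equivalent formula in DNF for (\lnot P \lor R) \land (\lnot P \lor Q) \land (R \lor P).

(\lnot P \lor R) \land (\lnot P \lor Q) \land (R \lor P)
≡ (\lnot P \land \lnot P \land R) \lor (\lnot P \land \lnot P \land P) \lor (\lnot P \land Q \land R) \lor (\lnot P \land Q \land P) \lor (R \land \lnot P \land R) \lor (R \land \lnot P \land P) \lor (R \land Q \land R) \lor (R \land Q \land P)
≡ (\lnot P \land R) \lor (R \land Q)

(\lnot P \land R) \lor (R \land Q)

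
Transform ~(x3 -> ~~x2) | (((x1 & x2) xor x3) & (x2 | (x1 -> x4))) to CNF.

(x3 | x1) & (x3 | x2) & (~x2 | ~x1 | ~x3)

~(x3 -> ~~x2) | (((x1 & x2) xor x3) & (x2 | (x1 -> x4)))
≡ ~(~x3 | ~~x2) | (((x1 & x2) xor x3) & (x2 | (x1 -> x4)))   [eliminate ->]
≡ ~(~x3 | ~~x2) | (((x1 & x2) | x3) & ~(x1 & x2 & x3) & (x2 | (x1 -> x4)))   [expand xor]
≡ ~(~x3 | ~~x2) | (((x1 & x2) | x3) & ~(x1 & x2 & x3) & (x2 | ~x1 | x4))   [eliminate ->]
≡ (~~x3 & ~~~x2) | (((x1 & x2) | x3) & ~(x1 & x2 & x3) & (x2 | ~x1 | x4))   [De Morgan]
≡ (x3 & ~~~x2) | (((x1 & x2) | x3) & ~(x1 & x2 & x3) & (x2 | ~x1 | x4))   [double negation]
≡ (x3 & ~x2) | (((x1 & x2) | x3) & ~(x1 & x2 & x3) & (x2 | ~x1 | x4))   [double negation]
≡ (x3 & ~x2) | (((x1 & x2) | x3) & (~x1 | ~x2 | ~x3) & (x2 | ~x1 | x4))   [De Morgan]
≡ (x3 | x1 | x3) & (x3 | x2 | x3) & (x3 | ~x1 | ~x2 | ~x3) & (x3 | x2 | ~x1 | x4) & (~x2 | x1 | x3) & (~x2 | x2 | x3) & (~x2 | ~x1 | ~x2 | ~x3) & (~x2 | x2 | ~x1 | x4)   [distribute | over &]
≡ (x3 | x1) & (x3 | x2) & (~x2 | ~x1 | ~x3)   [simplify]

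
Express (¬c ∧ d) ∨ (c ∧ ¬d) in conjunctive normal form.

(¬c ∨ ¬d) ∧ (d ∨ c)

(¬c ∧ d) ∨ (c ∧ ¬d)
= (¬c ∨ c) ∧ (¬c ∨ ¬d) ∧ (d ∨ c) ∧ (d ∨ ¬d)   (distribute ∨ over ∧)
= (¬c ∨ ¬d) ∧ (d ∨ c)   (simplify)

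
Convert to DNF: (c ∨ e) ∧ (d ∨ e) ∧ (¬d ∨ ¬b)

(c ∨ e) ∧ (d ∨ e) ∧ (¬d ∨ ¬b)
≡ (c ∧ d ∧ ¬d) ∨ (c ∧ d ∧ ¬b) ∨ (c ∧ e ∧ ¬d) ∨ (c ∧ e ∧ ¬b) ∨ (e ∧ d ∧ ¬d) ∨ (e ∧ d ∧ ¬b) ∨ (e ∧ e ∧ ¬d) ∨ (e ∧ e ∧ ¬b)   [distribute ∧ over ∨]
≡ (c ∧ d ∧ ¬b) ∨ (e ∧ ¬d) ∨ (e ∧ ¬b)   [simplify]

(c ∧ d ∧ ¬b) ∨ (e ∧ ¬d) ∨ (e ∧ ¬b)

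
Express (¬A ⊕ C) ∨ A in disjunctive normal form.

(¬A ⊕ C) ∨ A
≡ ¬A ∧ ¬C ∨ ¬¬A ∧ C ∨ A
≡ ¬A ∧ ¬C ∨ A ∧ C ∨ A
≡ ¬A ∧ ¬C ∨ A

¬A ∧ ¬C ∨ A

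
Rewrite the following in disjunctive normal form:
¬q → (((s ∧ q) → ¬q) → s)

¬q → (((s ∧ q) → ¬q) → s)
= ¬¬q ∨ (((s ∧ q) → ¬q) → s)   — eliminate →
= ¬¬q ∨ ¬((s ∧ q) → ¬q) ∨ s   — eliminate →
= ¬¬q ∨ ¬(¬(s ∧ q) ∨ ¬q) ∨ s   — eliminate →
= q ∨ ¬(¬(s ∧ q) ∨ ¬q) ∨ s   — double negation
= q ∨ (¬¬(s ∧ q) ∧ ¬¬q) ∨ s   — De Morgan
= q ∨ (s ∧ q ∧ ¬¬q) ∨ s   — double negation
= q ∨ (s ∧ q ∧ q) ∨ s   — double negation
= q ∨ s   — simplify

q ∨ s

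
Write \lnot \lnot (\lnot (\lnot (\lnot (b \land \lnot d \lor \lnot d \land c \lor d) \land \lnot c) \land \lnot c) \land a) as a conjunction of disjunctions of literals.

\lnot \lnot (\lnot (\lnot (\lnot (b \land \lnot d \lor \lnot d \land c \lor d) \land \lnot c) \land \lnot c) \land a)
≡ \lnot (\lnot (\lnot (b \land \lnot d \lor \lnot d \land c \lor d) \land \lnot c) \land \lnot c) \land a   [double negation]
≡ (\lnot \lnot (\lnot (b \land \lnot d \lor \lnot d \land c \lor d) \land \lnot c) \lor \lnot \lnot c) \land a   [De Morgan]
≡ (\lnot (b \land \lnot d \lor \lnot d \land c \lor d) \land \lnot c \lor \lnot \lnot c) \land a   [double negation]
≡ (\lnot (b \land \lnot d) \land \lnot (\lnot d \land c) \land \lnot d \land \lnot c \lor \lnot \lnot c) \land a   [De Morgan]
≡ ((\lnot b \lor \lnot \lnot d) \land \lnot (\lnot d \land c) \land \lnot d \land \lnot c \lor \lnot \lnot c) \land a   [De Morgan]
≡ ((\lnot b \lor d) \land \lnot (\lnot d \land c) \land \lnot d \land \lnot c \lor \lnot \lnot c) \land a   [double negation]
≡ ((\lnot b \lor d) \land (\lnot \lnot d \lor \lnot c) \land \lnot d \land \lnot c \lor \lnot \lnot c) \land a   [De Morgan]
≡ ((\lnot b \lor d) \land (d \lor \lnot c) \land \lnot d \land \lnot c \lor \lnot \lnot c) \land a   [double negation]
≡ ((\lnot b \lor d) \land (d \lor \lnot c) \land \lnot d \land \lnot c \lor c) \land a   [double negation]
≡ (\lnot b \lor d \lor c) \land (d \lor \lnot c \lor c) \land (\lnot d \lor c) \land (\lnot c \lor c) \land a   [distribute \lor over \land]
≡ (\lnot b \lor d \lor c) \land (\lnot d \lor c) \land a   [simplify]

(\lnot b \lor d \lor c) \land (\lnot d \lor c) \land a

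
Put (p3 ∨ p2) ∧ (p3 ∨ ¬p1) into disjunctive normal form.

(p3 ∨ p2) ∧ (p3 ∨ ¬p1)
= (p3 ∧ p3) ∨ (p3 ∧ ¬p1) ∨ (p2 ∧ p3) ∨ (p2 ∧ ¬p1)   — distribute ∧ over ∨
= p3 ∨ (p2 ∧ ¬p1)   — simplify

p3 ∨ (p2 ∧ ¬p1)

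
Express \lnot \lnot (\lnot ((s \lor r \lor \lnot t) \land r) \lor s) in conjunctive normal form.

\lnot \lnot (\lnot ((s \lor r \lor \lnot t) \land r) \lor s)
= \lnot ((s \lor r \lor \lnot t) \land r) \lor s   [double negation]
= \lnot (s \lor r \lor \lnot t) \lor \lnot r \lor s   [De Morgan]
= (\lnot s \land \lnot r \land \lnot \lnot t) \lor \lnot r \lor s   [De Morgan]
= (\lnot s \land \lnot r \land t) \lor \lnot r \lor s   [double negation]
= (\lnot s \lor \lnot r \lor s) \land (\lnot r \lor \lnot r \lor s) \land (t \lor \lnot r \lor s)   [distribute \lor over \land]
= \lnot r \lor s   [simplify]

\lnot r \lor s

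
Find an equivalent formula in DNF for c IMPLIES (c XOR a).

NOT c OR (c AND NOT a)

c IMPLIES (c XOR a)
⇔ NOT c OR (c XOR a)   [eliminate IMPLIES]
⇔ NOT c OR (c AND NOT a) OR (NOT c AND a)   [expand XOR]
⇔ NOT c OR (c AND NOT a)   [simplify]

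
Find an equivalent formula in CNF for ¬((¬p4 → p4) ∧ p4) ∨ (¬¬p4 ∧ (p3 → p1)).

¬((¬p4 → p4) ∧ p4) ∨ (¬¬p4 ∧ (p3 → p1))
≡ ¬((¬¬p4 ∨ p4) ∧ p4) ∨ (¬¬p4 ∧ (p3 → p1))   (eliminate →)
≡ ¬((¬¬p4 ∨ p4) ∧ p4) ∨ (¬¬p4 ∧ (¬p3 ∨ p1))   (eliminate →)
≡ ¬(¬¬p4 ∨ p4) ∨ ¬p4 ∨ (¬¬p4 ∧ (¬p3 ∨ p1))   (De Morgan)
≡ (¬¬¬p4 ∧ ¬p4) ∨ ¬p4 ∨ (¬¬p4 ∧ (¬p3 ∨ p1))   (De Morgan)
≡ (¬p4 ∧ ¬p4) ∨ ¬p4 ∨ (¬¬p4 ∧ (¬p3 ∨ p1))   (double negation)
≡ (¬p4 ∧ ¬p4) ∨ ¬p4 ∨ (p4 ∧ (¬p3 ∨ p1))   (double negation)
≡ (¬p4 ∨ ¬p4 ∨ p4) ∧ (¬p4 ∨ ¬p4 ∨ ¬p3 ∨ p1) ∧ (¬p4 ∨ ¬p4 ∨ p4) ∧ (¬p4 ∨ ¬p4 ∨ ¬p3 ∨ p1)   (distribute ∨ over ∧)
≡ ¬p4 ∨ ¬p3 ∨ p1   (simplify)

¬p4 ∨ ¬p3 ∨ p1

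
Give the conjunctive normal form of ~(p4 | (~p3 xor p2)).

~(p4 | (~p3 xor p2))
≡ ~(p4 | ((~p3 | p2) & ~(~p3 & p2)))
≡ ~p4 & ~((~p3 | p2) & ~(~p3 & p2))
≡ ~p4 & (~(~p3 | p2) | ~~(~p3 & p2))
≡ ~p4 & ((~~p3 & ~p2) | ~~(~p3 & p2))
≡ ~p4 & ((p3 & ~p2) | ~~(~p3 & p2))
≡ ~p4 & ((p3 & ~p2) | (~p3 & p2))
≡ ~p4 & (p3 | ~p3) & (p3 | p2) & (~p2 | ~p3) & (~p2 | p2)
≡ ~p4 & (p3 | p2) & (~p2 | ~p3)

~p4 & (p3 | p2) & (~p2 | ~p3)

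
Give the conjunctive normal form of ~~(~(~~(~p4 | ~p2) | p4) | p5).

(p4 | p5) & (p2 | p5) & (~p4 | p5)

~~(~(~~(~p4 | ~p2) | p4) | p5)
= ~(~~(~p4 | ~p2) | p4) | p5   [double negation]
= (~~~(~p4 | ~p2) & ~p4) | p5   [De Morgan]
= (~(~p4 | ~p2) & ~p4) | p5   [double negation]
= (~~p4 & ~~p2 & ~p4) | p5   [De Morgan]
= (p4 & ~~p2 & ~p4) | p5   [double negation]
= (p4 & p2 & ~p4) | p5   [double negation]
= (p4 | p5) & (p2 | p5) & (~p4 | p5)   [distribute | over &]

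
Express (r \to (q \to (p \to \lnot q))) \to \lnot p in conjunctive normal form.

(r \lor \lnot p) \land (q \lor \lnot p)

(r \to (q \to (p \to \lnot q))) \to \lnot p
⇔ \lnot (r \to (q \to (p \to \lnot q))) \lor \lnot p   — eliminate \to
⇔ \lnot (\lnot r \lor (q \to (p \to \lnot q))) \lor \lnot p   — eliminate \to
⇔ \lnot (\lnot r \lor \lnot q \lor (p \to \lnot q)) \lor \lnot p   — eliminate \to
⇔ \lnot (\lnot r \lor \lnot q \lor \lnot p \lor \lnot q) \lor \lnot p   — eliminate \to
⇔ (\lnot \lnot r \land \lnot \lnot q \land \lnot \lnot p \land \lnot \lnot q) \lor \lnot p   — De Morgan
⇔ (r \land \lnot \lnot q \land \lnot \lnot p \land \lnot \lnot q) \lor \lnot p   — double negation
⇔ (r \land q \land \lnot \lnot p \land \lnot \lnot q) \lor \lnot p   — double negation
⇔ (r \land q \land p \land \lnot \lnot q) \lor \lnot p   — double negation
⇔ (r \land q \land p \land q) \lor \lnot p   — double negation
⇔ (r \lor \lnot p) \land (q \lor \lnot p) \land (p \lor \lnot p) \land (q \lor \lnot p)   — distribute \lor over \land
⇔ (r \lor \lnot p) \land (q \lor \lnot p)   — simplify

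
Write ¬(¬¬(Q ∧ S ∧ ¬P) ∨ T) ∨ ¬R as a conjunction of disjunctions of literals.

(¬Q ∨ ¬S ∨ P ∨ ¬R) ∧ (¬T ∨ ¬R)

¬(¬¬(Q ∧ S ∧ ¬P) ∨ T) ∨ ¬R
= (¬¬¬(Q ∧ S ∧ ¬P) ∧ ¬T) ∨ ¬R   [De Morgan]
= (¬(Q ∧ S ∧ ¬P) ∧ ¬T) ∨ ¬R   [double negation]
= ((¬Q ∨ ¬S ∨ ¬¬P) ∧ ¬T) ∨ ¬R   [De Morgan]
= ((¬Q ∨ ¬S ∨ P) ∧ ¬T) ∨ ¬R   [double negation]
= (¬Q ∨ ¬S ∨ P ∨ ¬R) ∧ (¬T ∨ ¬R)   [distribute ∨ over ∧]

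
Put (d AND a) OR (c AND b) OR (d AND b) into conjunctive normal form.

(d OR c) AND (d OR b) AND (a OR b)

(d AND a) OR (c AND b) OR (d AND b)
= (d OR c OR d) AND (d OR c OR b) AND (d OR b OR d) AND (d OR b OR b) AND (a OR c OR d) AND (a OR c OR b) AND (a OR b OR d) AND (a OR b OR b)
= (d OR c) AND (d OR b) AND (a OR b)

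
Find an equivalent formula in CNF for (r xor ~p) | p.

(r xor ~p) | p
⇔ ((r | ~p) & ~(r & ~p)) | p   [expand xor]
⇔ ((r | ~p) & (~r | ~~p)) | p   [De Morgan]
⇔ ((r | ~p) & (~r | p)) | p   [double negation]
⇔ (r | ~p | p) & (~r | p | p)   [distribute | over &]
⇔ ~r | p   [simplify]

~r | p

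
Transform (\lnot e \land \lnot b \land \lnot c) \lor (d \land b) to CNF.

(\lnot e \lor d) \land (\lnot e \lor b) \land (\lnot b \lor d) \land (\lnot c \lor d) \land (\lnot c \lor b)

(\lnot e \land \lnot b \land \lnot c) \lor (d \land b)
≡ (\lnot e \lor d) \land (\lnot e \lor b) \land (\lnot b \lor d) \land (\lnot b \lor b) \land (\lnot c \lor d) \land (\lnot c \lor b)   [distribute \lor over \land]
≡ (\lnot e \lor d) \land (\lnot e \lor b) \land (\lnot b \lor d) \land (\lnot c \lor d) \land (\lnot c \lor b)   [simplify]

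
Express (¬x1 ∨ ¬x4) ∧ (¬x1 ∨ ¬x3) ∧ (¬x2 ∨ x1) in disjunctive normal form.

(¬x1 ∨ ¬x4) ∧ (¬x1 ∨ ¬x3) ∧ (¬x2 ∨ x1)
≡ (¬x1 ∧ ¬x1 ∧ ¬x2) ∨ (¬x1 ∧ ¬x1 ∧ x1) ∨ (¬x1 ∧ ¬x3 ∧ ¬x2) ∨ (¬x1 ∧ ¬x3 ∧ x1) ∨ (¬x4 ∧ ¬x1 ∧ ¬x2) ∨ (¬x4 ∧ ¬x1 ∧ x1) ∨ (¬x4 ∧ ¬x3 ∧ ¬x2) ∨ (¬x4 ∧ ¬x3 ∧ x1)   (distribute ∧ over ∨)
≡ (¬x1 ∧ ¬x2) ∨ (¬x4 ∧ ¬x3 ∧ ¬x2) ∨ (¬x4 ∧ ¬x3 ∧ x1)   (simplify)

(¬x1 ∧ ¬x2) ∨ (¬x4 ∧ ¬x3 ∧ ¬x2) ∨ (¬x4 ∧ ¬x3 ∧ x1)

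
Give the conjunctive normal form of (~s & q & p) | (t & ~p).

(~s | t) & (~s | ~p) & (q | t) & (q | ~p) & (p | t)

(~s & q & p) | (t & ~p)
= (~s | t) & (~s | ~p) & (q | t) & (q | ~p) & (p | t) & (p | ~p)   — distribute | over &
= (~s | t) & (~s | ~p) & (q | t) & (q | ~p) & (p | t)   — simplify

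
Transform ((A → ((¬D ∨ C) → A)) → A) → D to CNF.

((A → ((¬D ∨ C) → A)) → A) → D
≡ ¬((A → ((¬D ∨ C) → A)) → A) ∨ D   [eliminate →]
≡ ¬(¬(A → ((¬D ∨ C) → A)) ∨ A) ∨ D   [eliminate →]
≡ ¬(¬(¬A ∨ ((¬D ∨ C) → A)) ∨ A) ∨ D   [eliminate →]
≡ ¬(¬(¬A ∨ ¬(¬D ∨ C) ∨ A) ∨ A) ∨ D   [eliminate →]
≡ (¬¬(¬A ∨ ¬(¬D ∨ C) ∨ A) ∧ ¬A) ∨ D   [De Morgan]
≡ ((¬A ∨ ¬(¬D ∨ C) ∨ A) ∧ ¬A) ∨ D   [double negation]
≡ ((¬A ∨ (¬¬D ∧ ¬C) ∨ A) ∧ ¬A) ∨ D   [De Morgan]
≡ ((¬A ∨ (D ∧ ¬C) ∨ A) ∧ ¬A) ∨ D   [double negation]
≡ (¬A ∨ D ∨ A ∨ D) ∧ (¬A ∨ ¬C ∨ A ∨ D) ∧ (¬A ∨ D)   [distribute ∨ over ∧]
≡ ¬A ∨ D   [simplify]

¬A ∨ D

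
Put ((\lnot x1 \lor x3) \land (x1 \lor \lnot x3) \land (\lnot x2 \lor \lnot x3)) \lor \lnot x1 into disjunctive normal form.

((\lnot x1 \lor x3) \land (x1 \lor \lnot x3) \land (\lnot x2 \lor \lnot x3)) \lor \lnot x1
≡ (\lnot x1 \land x1 \land \lnot x2) \lor (\lnot x1 \land x1 \land \lnot x3) \lor (\lnot x1 \land \lnot x3 \land \lnot x2) \lor (\lnot x1 \land \lnot x3 \land \lnot x3) \lor (x3 \land x1 \land \lnot x2) \lor (x3 \land x1 \land \lnot x3) \lor (x3 \land \lnot x3 \land \lnot x2) \lor (x3 \land \lnot x3 \land \lnot x3) \lor \lnot x1   [distribute \land over \lor]
≡ (x3 \land x1 \land \lnot x2) \lor \lnot x1   [simplify]

(x3 \land x1 \land \lnot x2) \lor \lnot x1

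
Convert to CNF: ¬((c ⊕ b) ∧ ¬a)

¬((c ⊕ b) ∧ ¬a)
≡ ¬((c ∨ b) ∧ ¬(c ∧ b) ∧ ¬a)   — expand ⊕
≡ ¬(c ∨ b) ∨ ¬¬(c ∧ b) ∨ ¬¬a   — De Morgan
≡ (¬c ∧ ¬b) ∨ ¬¬(c ∧ b) ∨ ¬¬a   — De Morgan
≡ (¬c ∧ ¬b) ∨ (c ∧ b) ∨ ¬¬a   — double negation
≡ (¬c ∧ ¬b) ∨ (c ∧ b) ∨ a   — double negation
≡ (¬c ∨ c ∨ a) ∧ (¬c ∨ b ∨ a) ∧ (¬b ∨ c ∨ a) ∧ (¬b ∨ b ∨ a)   — distribute ∨ over ∧
≡ (¬c ∨ b ∨ a) ∧ (¬b ∨ c ∨ a)   — simplify

(¬c ∨ b ∨ a) ∧ (¬b ∨ c ∨ a)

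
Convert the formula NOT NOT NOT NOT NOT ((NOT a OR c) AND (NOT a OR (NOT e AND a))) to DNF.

NOT NOT NOT NOT NOT ((NOT a OR c) AND (NOT a OR (NOT e AND a)))
≡ NOT NOT NOT ((NOT a OR c) AND (NOT a OR (NOT e AND a)))   — double negation
≡ NOT ((NOT a OR c) AND (NOT a OR (NOT e AND a)))   — double negation
≡ NOT (NOT a OR c) OR NOT (NOT a OR (NOT e AND a))   — De Morgan
≡ (NOT NOT a AND NOT c) OR NOT (NOT a OR (NOT e AND a))   — De Morgan
≡ (a AND NOT c) OR NOT (NOT a OR (NOT e AND a))   — double negation
≡ (a AND NOT c) OR (NOT NOT a AND NOT (NOT e AND a))   — De Morgan
≡ (a AND NOT c) OR (a AND NOT (NOT e AND a))   — double negation
≡ (a AND NOT c) OR (a AND (NOT NOT e OR NOT a))   — De Morgan
≡ (a AND NOT c) OR (a AND (e OR NOT a))   — double negation
≡ (a AND NOT c) OR (a AND e) OR (a AND NOT a)   — distribute AND over OR
≡ (a AND NOT c) OR (a AND e)   — simplify

(a AND NOT c) OR (a AND e)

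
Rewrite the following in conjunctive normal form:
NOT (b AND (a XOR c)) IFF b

b AND (NOT b OR NOT a OR c) AND (NOT b OR NOT c OR a)

NOT (b AND (a XOR c)) IFF b
= (NOT (b AND (a XOR c)) IMPLIES b) AND (b IMPLIES NOT (b AND (a XOR c)))   (eliminate IFF)
= (NOT NOT (b AND (a XOR c)) OR b) AND (b IMPLIES NOT (b AND (a XOR c)))   (eliminate IMPLIES)
= (NOT NOT (b AND (a OR c) AND NOT (a AND c)) OR b) AND (b IMPLIES NOT (b AND (a XOR c)))   (expand XOR)
= (NOT NOT (b AND (a OR c) AND NOT (a AND c)) OR b) AND (NOT b OR NOT (b AND (a XOR c)))   (eliminate IMPLIES)
= (NOT NOT (b AND (a OR c) AND NOT (a AND c)) OR b) AND (NOT b OR NOT (b AND (a OR c) AND NOT (a AND c)))   (expand XOR)
= ((b AND (a OR c) AND NOT (a AND c)) OR b) AND (NOT b OR NOT (b AND (a OR c) AND NOT (a AND c)))   (double negation)
= ((b AND (a OR c) AND (NOT a OR NOT c)) OR b) AND (NOT b OR NOT (b AND (a OR c) AND NOT (a AND c)))   (De Morgan)
= ((b AND (a OR c) AND (NOT a OR NOT c)) OR b) AND (NOT b OR NOT b OR NOT (a OR c) OR NOT NOT (a AND c))   (De Morgan)
= ((b AND (a OR c) AND (NOT a OR NOT c)) OR b) AND (NOT b OR NOT b OR (NOT a AND NOT c) OR NOT NOT (a AND c))   (De Morgan)
= ((b AND (a OR c) AND (NOT a OR NOT c)) OR b) AND (NOT b OR NOT b OR (NOT a AND NOT c) OR (a AND c))   (double negation)
= (b OR b) AND (a OR c OR b) AND (NOT a OR NOT c OR b) AND (NOT b OR NOT b OR NOT a OR a) AND (NOT b OR NOT b OR NOT a OR c) AND (NOT b OR NOT b OR NOT c OR a) AND (NOT b OR NOT b OR NOT c OR c)   (distribute OR over AND)
= b AND (NOT b OR NOT a OR c) AND (NOT b OR NOT c OR a)   (simplify)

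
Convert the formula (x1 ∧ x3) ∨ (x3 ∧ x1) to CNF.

x1 ∧ x3

(x1 ∧ x3) ∨ (x3 ∧ x1)
≡ (x1 ∨ x3) ∧ (x1 ∨ x1) ∧ (x3 ∨ x3) ∧ (x3 ∨ x1)   (distribute ∨ over ∧)
≡ x1 ∧ x3   (simplify)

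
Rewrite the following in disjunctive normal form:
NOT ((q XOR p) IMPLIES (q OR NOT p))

NOT q AND p

NOT ((q XOR p) IMPLIES (q OR NOT p))
≡ NOT (NOT (q XOR p) OR q OR NOT p)   [eliminate IMPLIES]
≡ NOT (NOT ((q AND NOT p) OR (NOT q AND p)) OR q OR NOT p)   [expand XOR]
≡ NOT NOT ((q AND NOT p) OR (NOT q AND p)) AND NOT q AND NOT NOT p   [De Morgan]
≡ ((q AND NOT p) OR (NOT q AND p)) AND NOT q AND NOT NOT p   [double negation]
≡ ((q AND NOT p) OR (NOT q AND p)) AND NOT q AND p   [double negation]
≡ (q AND NOT p AND NOT q AND p) OR (NOT q AND p AND NOT q AND p)   [distribute AND over OR]
≡ NOT q AND p   [simplify]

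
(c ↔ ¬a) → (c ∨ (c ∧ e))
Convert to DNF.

(¬a ∧ ¬c) ∨ c

(c ↔ ¬a) → (c ∨ (c ∧ e))
≡ ¬(c ↔ ¬a) ∨ c ∨ (c ∧ e)   [eliminate →]
≡ ¬((c → ¬a) ∧ (¬a → c)) ∨ c ∨ (c ∧ e)   [eliminate ↔]
≡ ¬((¬c ∨ ¬a) ∧ (¬a → c)) ∨ c ∨ (c ∧ e)   [eliminate →]
≡ ¬((¬c ∨ ¬a) ∧ (¬¬a ∨ c)) ∨ c ∨ (c ∧ e)   [eliminate →]
≡ ¬(¬c ∨ ¬a) ∨ ¬(¬¬a ∨ c) ∨ c ∨ (c ∧ e)   [De Morgan]
≡ (¬¬c ∧ ¬¬a) ∨ ¬(¬¬a ∨ c) ∨ c ∨ (c ∧ e)   [De Morgan]
≡ (c ∧ ¬¬a) ∨ ¬(¬¬a ∨ c) ∨ c ∨ (c ∧ e)   [double negation]
≡ (c ∧ a) ∨ ¬(¬¬a ∨ c) ∨ c ∨ (c ∧ e)   [double negation]
≡ (c ∧ a) ∨ (¬¬¬a ∧ ¬c) ∨ c ∨ (c ∧ e)   [De Morgan]
≡ (c ∧ a) ∨ (¬a ∧ ¬c) ∨ c ∨ (c ∧ e)   [double negation]
≡ (¬a ∧ ¬c) ∨ c   [simplify]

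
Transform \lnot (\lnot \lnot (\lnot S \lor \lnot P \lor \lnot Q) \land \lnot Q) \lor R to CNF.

Q \lor R

\lnot (\lnot \lnot (\lnot S \lor \lnot P \lor \lnot Q) \land \lnot Q) \lor R
= \lnot \lnot \lnot (\lnot S \lor \lnot P \lor \lnot Q) \lor \lnot \lnot Q \lor R
= \lnot (\lnot S \lor \lnot P \lor \lnot Q) \lor \lnot \lnot Q \lor R
= (\lnot \lnot S \land \lnot \lnot P \land \lnot \lnot Q) \lor \lnot \lnot Q \lor R
= (S \land \lnot \lnot P \land \lnot \lnot Q) \lor \lnot \lnot Q \lor R
= (S \land P \land \lnot \lnot Q) \lor \lnot \lnot Q \lor R
= (S \land P \land Q) \lor \lnot \lnot Q \lor R
= (S \land P \land Q) \lor Q \lor R
= (S \lor Q \lor R) \land (P \lor Q \lor R) \land (Q \lor Q \lor R)
= Q \lor R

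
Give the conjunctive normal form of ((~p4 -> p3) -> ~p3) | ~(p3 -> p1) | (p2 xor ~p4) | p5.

(~p4 | ~p3 | ~p1 | p2 | p5) & (~p3 | ~p1 | ~p2 | p4 | p5)

((~p4 -> p3) -> ~p3) | ~(p3 -> p1) | (p2 xor ~p4) | p5
⇔ ~(~p4 -> p3) | ~p3 | ~(p3 -> p1) | (p2 xor ~p4) | p5   (eliminate ->)
⇔ ~(~~p4 | p3) | ~p3 | ~(p3 -> p1) | (p2 xor ~p4) | p5   (eliminate ->)
⇔ ~(~~p4 | p3) | ~p3 | ~(~p3 | p1) | (p2 xor ~p4) | p5   (eliminate ->)
⇔ ~(~~p4 | p3) | ~p3 | ~(~p3 | p1) | ((p2 | ~p4) & ~(p2 & ~p4)) | p5   (expand xor)
⇔ (~~~p4 & ~p3) | ~p3 | ~(~p3 | p1) | ((p2 | ~p4) & ~(p2 & ~p4)) | p5   (De Morgan)
⇔ (~p4 & ~p3) | ~p3 | ~(~p3 | p1) | ((p2 | ~p4) & ~(p2 & ~p4)) | p5   (double negation)
⇔ (~p4 & ~p3) | ~p3 | (~~p3 & ~p1) | ((p2 | ~p4) & ~(p2 & ~p4)) | p5   (De Morgan)
⇔ (~p4 & ~p3) | ~p3 | (p3 & ~p1) | ((p2 | ~p4) & ~(p2 & ~p4)) | p5   (double negation)
⇔ (~p4 & ~p3) | ~p3 | (p3 & ~p1) | ((p2 | ~p4) & (~p2 | ~~p4)) | p5   (De Morgan)
⇔ (~p4 & ~p3) | ~p3 | (p3 & ~p1) | ((p2 | ~p4) & (~p2 | p4)) | p5   (double negation)
⇔ (~p4 | ~p3 | p3 | p2 | ~p4 | p5) & (~p4 | ~p3 | p3 | ~p2 | p4 | p5) & (~p4 | ~p3 | ~p1 | p2 | ~p4 | p5) & (~p4 | ~p3 | ~p1 | ~p2 | p4 | p5) & (~p3 | ~p3 | p3 | p2 | ~p4 | p5) & (~p3 | ~p3 | p3 | ~p2 | p4 | p5) & (~p3 | ~p3 | ~p1 | p2 | ~p4 | p5) & (~p3 | ~p3 | ~p1 | ~p2 | p4 | p5)   (distribute | over &)
⇔ (~p4 | ~p3 | ~p1 | p2 | p5) & (~p3 | ~p1 | ~p2 | p4 | p5)   (simplify)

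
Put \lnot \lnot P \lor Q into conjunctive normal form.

\lnot \lnot P \lor Q
⇔ P \lor Q   — double negation

P \lor Q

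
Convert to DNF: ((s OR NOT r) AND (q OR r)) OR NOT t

((s OR NOT r) AND (q OR r)) OR NOT t
⇔ (s AND q) OR (s AND r) OR (NOT r AND q) OR (NOT r AND r) OR NOT t   — distribute AND over OR
⇔ (s AND q) OR (s AND r) OR (NOT r AND q) OR NOT t   — simplify

(s AND q) OR (s AND r) OR (NOT r AND q) OR NOT t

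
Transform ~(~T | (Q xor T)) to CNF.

T & (~T | Q)

~(~T | (Q xor T))
≡ ~(~T | ((Q | T) & ~(Q & T)))   [expand xor]
≡ ~~T & ~((Q | T) & ~(Q & T))   [De Morgan]
≡ T & ~((Q | T) & ~(Q & T))   [double negation]
≡ T & (~(Q | T) | ~~(Q & T))   [De Morgan]
≡ T & ((~Q & ~T) | ~~(Q & T))   [De Morgan]
≡ T & ((~Q & ~T) | (Q & T))   [double negation]
≡ T & (~Q | Q) & (~Q | T) & (~T | Q) & (~T | T)   [distribute | over &]
≡ T & (~T | Q)   [simplify]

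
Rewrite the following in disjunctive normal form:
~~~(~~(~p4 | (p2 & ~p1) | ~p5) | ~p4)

~~~(~~(~p4 | (p2 & ~p1) | ~p5) | ~p4)
≡ ~(~~(~p4 | (p2 & ~p1) | ~p5) | ~p4)
≡ ~~~(~p4 | (p2 & ~p1) | ~p5) & ~~p4
≡ ~(~p4 | (p2 & ~p1) | ~p5) & ~~p4
≡ ~~p4 & ~(p2 & ~p1) & ~~p5 & ~~p4
≡ p4 & ~(p2 & ~p1) & ~~p5 & ~~p4
≡ p4 & (~p2 | ~~p1) & ~~p5 & ~~p4
≡ p4 & (~p2 | p1) & ~~p5 & ~~p4
≡ p4 & (~p2 | p1) & p5 & ~~p4
≡ p4 & (~p2 | p1) & p5 & p4
≡ (p4 & ~p2 & p5 & p4) | (p4 & p1 & p5 & p4)
≡ (p4 & ~p2 & p5) | (p4 & p1 & p5)

(p4 & ~p2 & p5) | (p4 & p1 & p5)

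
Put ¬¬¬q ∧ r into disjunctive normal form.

¬q ∧ r

¬¬¬q ∧ r
⇔ ¬q ∧ r   [double negation]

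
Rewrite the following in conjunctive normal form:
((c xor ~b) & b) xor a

(c | ~b | a) & (b | a) & (~c | ~b | ~a)

((c xor ~b) & b) xor a
≡ (((c xor ~b) & b) | a) & ~((c xor ~b) & b & a)   [expand xor]
≡ (((c | ~b) & ~(c & ~b) & b) | a) & ~((c xor ~b) & b & a)   [expand xor]
≡ (((c | ~b) & ~(c & ~b) & b) | a) & ~((c | ~b) & ~(c & ~b) & b & a)   [expand xor]
≡ (((c | ~b) & (~c | ~~b) & b) | a) & ~((c | ~b) & ~(c & ~b) & b & a)   [De Morgan]
≡ (((c | ~b) & (~c | b) & b) | a) & ~((c | ~b) & ~(c & ~b) & b & a)   [double negation]
≡ (((c | ~b) & (~c | b) & b) | a) & (~(c | ~b) | ~~(c & ~b) | ~b | ~a)   [De Morgan]
≡ (((c | ~b) & (~c | b) & b) | a) & ((~c & ~~b) | ~~(c & ~b) | ~b | ~a)   [De Morgan]
≡ (((c | ~b) & (~c | b) & b) | a) & ((~c & b) | ~~(c & ~b) | ~b | ~a)   [double negation]
≡ (((c | ~b) & (~c | b) & b) | a) & ((~c & b) | (c & ~b) | ~b | ~a)   [double negation]
≡ (c | ~b | a) & (~c | b | a) & (b | a) & (~c | c | ~b | ~a) & (~c | ~b | ~b | ~a) & (b | c | ~b | ~a) & (b | ~b | ~b | ~a)   [distribute | over &]
≡ (c | ~b | a) & (b | a) & (~c | ~b | ~a)   [simplify]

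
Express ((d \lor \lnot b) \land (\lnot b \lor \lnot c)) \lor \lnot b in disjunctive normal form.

(d \land \lnot c) \lor \lnot b

((d \lor \lnot b) \land (\lnot b \lor \lnot c)) \lor \lnot b
≡ (d \land \lnot b) \lor (d \land \lnot c) \lor (\lnot b \land \lnot b) \lor (\lnot b \land \lnot c) \lor \lnot b   [distribute \land over \lor]
≡ (d \land \lnot c) \lor \lnot b   [simplify]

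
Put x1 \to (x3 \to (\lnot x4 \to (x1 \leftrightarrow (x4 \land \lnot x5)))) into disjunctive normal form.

\lnot x1 \lor \lnot x3 \lor x4

x1 \to (x3 \to (\lnot x4 \to (x1 \leftrightarrow (x4 \land \lnot x5))))
⇔ \lnot x1 \lor (x3 \to (\lnot x4 \to (x1 \leftrightarrow (x4 \land \lnot x5))))   [eliminate \to]
⇔ \lnot x1 \lor \lnot x3 \lor (\lnot x4 \to (x1 \leftrightarrow (x4 \land \lnot x5)))   [eliminate \to]
⇔ \lnot x1 \lor \lnot x3 \lor \lnot \lnot x4 \lor (x1 \leftrightarrow (x4 \land \lnot x5))   [eliminate \to]
⇔ \lnot x1 \lor \lnot x3 \lor \lnot \lnot x4 \lor ((x1 \to (x4 \land \lnot x5)) \land ((x4 \land \lnot x5) \to x1))   [eliminate \leftrightarrow]
⇔ \lnot x1 \lor \lnot x3 \lor \lnot \lnot x4 \lor ((\lnot x1 \lor (x4 \land \lnot x5)) \land ((x4 \land \lnot x5) \to x1))   [eliminate \to]
⇔ \lnot x1 \lor \lnot x3 \lor \lnot \lnot x4 \lor ((\lnot x1 \lor (x4 \land \lnot x5)) \land (\lnot (x4 \land \lnot x5) \lor x1))   [eliminate \to]
⇔ \lnot x1 \lor \lnot x3 \lor x4 \lor ((\lnot x1 \lor (x4 \land \lnot x5)) \land (\lnot (x4 \land \lnot x5) \lor x1))   [double negation]
⇔ \lnot x1 \lor \lnot x3 \lor x4 \lor ((\lnot x1 \lor (x4 \land \lnot x5)) \land (\lnot x4 \lor \lnot \lnot x5 \lor x1))   [De Morgan]
⇔ \lnot x1 \lor \lnot x3 \lor x4 \lor ((\lnot x1 \lor (x4 \land \lnot x5)) \land (\lnot x4 \lor x5 \lor x1))   [double negation]
⇔ \lnot x1 \lor \lnot x3 \lor x4 \lor (\lnot x1 \land \lnot x4) \lor (\lnot x1 \land x5) \lor (\lnot x1 \land x1) \lor (x4 \land \lnot x5 \land \lnot x4) \lor (x4 \land \lnot x5 \land x5) \lor (x4 \land \lnot x5 \land x1)   [distribute \land over \lor]
⇔ \lnot x1 \lor \lnot x3 \lor x4   [simplify]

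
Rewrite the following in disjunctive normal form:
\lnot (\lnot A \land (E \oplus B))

A \lor \lnot E \land \lnot B \lor B \land E

\lnot (\lnot A \land (E \oplus B))
⇔ \lnot (\lnot A \land (E \land \lnot B \lor \lnot E \land B))   [expand \oplus]
⇔ \lnot \lnot A \lor \lnot (E \land \lnot B \lor \lnot E \land B)   [De Morgan]
⇔ A \lor \lnot (E \land \lnot B \lor \lnot E \land B)   [double negation]
⇔ A \lor \lnot (E \land \lnot B) \land \lnot (\lnot E \land B)   [De Morgan]
⇔ A \lor (\lnot E \lor \lnot \lnot B) \land \lnot (\lnot E \land B)   [De Morgan]
⇔ A \lor (\lnot E \lor B) \land \lnot (\lnot E \land B)   [double negation]
⇔ A \lor (\lnot E \lor B) \land (\lnot \lnot E \lor \lnot B)   [De Morgan]
⇔ A \lor (\lnot E \lor B) \land (E \lor \lnot B)   [double negation]
⇔ A \lor \lnot E \land E \lor \lnot E \land \lnot B \lor B \land E \lor B \land \lnot B   [distribute \land over \lor]
⇔ A \lor \lnot E \land \lnot B \lor B \land E   [simplify]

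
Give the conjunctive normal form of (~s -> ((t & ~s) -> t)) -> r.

(~s | r) & (t | r) & (~t | r)

(~s -> ((t & ~s) -> t)) -> r
≡ ~(~s -> ((t & ~s) -> t)) | r   [eliminate ->]
≡ ~(~~s | ((t & ~s) -> t)) | r   [eliminate ->]
≡ ~(~~s | ~(t & ~s) | t) | r   [eliminate ->]
≡ (~~~s & ~~(t & ~s) & ~t) | r   [De Morgan]
≡ (~s & ~~(t & ~s) & ~t) | r   [double negation]
≡ (~s & t & ~s & ~t) | r   [double negation]
≡ (~s | r) & (t | r) & (~s | r) & (~t | r)   [distribute | over &]
≡ (~s | r) & (t | r) & (~t | r)   [simplify]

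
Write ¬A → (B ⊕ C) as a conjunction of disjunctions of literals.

¬A → (B ⊕ C)
≡ ¬¬A ∨ (B ⊕ C)   [eliminate →]
≡ ¬¬A ∨ ((B ∨ C) ∧ ¬(B ∧ C))   [expand ⊕]
≡ A ∨ ((B ∨ C) ∧ ¬(B ∧ C))   [double negation]
≡ A ∨ ((B ∨ C) ∧ (¬B ∨ ¬C))   [De Morgan]
≡ (A ∨ B ∨ C) ∧ (A ∨ ¬B ∨ ¬C)   [distribute ∨ over ∧]

(A ∨ B ∨ C) ∧ (A ∨ ¬B ∨ ¬C)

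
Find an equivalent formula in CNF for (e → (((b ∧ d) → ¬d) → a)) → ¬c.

(e ∨ ¬c) ∧ (¬b ∨ ¬d ∨ ¬c) ∧ (¬a ∨ ¬c)

(e → (((b ∧ d) → ¬d) → a)) → ¬c
≡ ¬(e → (((b ∧ d) → ¬d) → a)) ∨ ¬c   [eliminate →]
≡ ¬(¬e ∨ (((b ∧ d) → ¬d) → a)) ∨ ¬c   [eliminate →]
≡ ¬(¬e ∨ ¬((b ∧ d) → ¬d) ∨ a) ∨ ¬c   [eliminate →]
≡ ¬(¬e ∨ ¬(¬(b ∧ d) ∨ ¬d) ∨ a) ∨ ¬c   [eliminate →]
≡ (¬¬e ∧ ¬¬(¬(b ∧ d) ∨ ¬d) ∧ ¬a) ∨ ¬c   [De Morgan]
≡ (e ∧ ¬¬(¬(b ∧ d) ∨ ¬d) ∧ ¬a) ∨ ¬c   [double negation]
≡ (e ∧ (¬(b ∧ d) ∨ ¬d) ∧ ¬a) ∨ ¬c   [double negation]
≡ (e ∧ (¬b ∨ ¬d ∨ ¬d) ∧ ¬a) ∨ ¬c   [De Morgan]
≡ (e ∨ ¬c) ∧ (¬b ∨ ¬d ∨ ¬d ∨ ¬c) ∧ (¬a ∨ ¬c)   [distribute ∨ over ∧]
≡ (e ∨ ¬c) ∧ (¬b ∨ ¬d ∨ ¬c) ∧ (¬a ∨ ¬c)   [simplify]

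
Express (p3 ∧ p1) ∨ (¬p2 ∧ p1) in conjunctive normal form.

(p3 ∨ ¬p2) ∧ p1

(p3 ∧ p1) ∨ (¬p2 ∧ p1)
≡ (p3 ∨ ¬p2) ∧ (p3 ∨ p1) ∧ (p1 ∨ ¬p2) ∧ (p1 ∨ p1)   [distribute ∨ over ∧]
≡ (p3 ∨ ¬p2) ∧ p1   [simplify]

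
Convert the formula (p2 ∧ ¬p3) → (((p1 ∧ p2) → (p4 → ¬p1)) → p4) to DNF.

(p2 ∧ ¬p3) → (((p1 ∧ p2) → (p4 → ¬p1)) → p4)
≡ ¬(p2 ∧ ¬p3) ∨ (((p1 ∧ p2) → (p4 → ¬p1)) → p4)   [eliminate →]
≡ ¬(p2 ∧ ¬p3) ∨ ¬((p1 ∧ p2) → (p4 → ¬p1)) ∨ p4   [eliminate →]
≡ ¬(p2 ∧ ¬p3) ∨ ¬(¬(p1 ∧ p2) ∨ (p4 → ¬p1)) ∨ p4   [eliminate →]
≡ ¬(p2 ∧ ¬p3) ∨ ¬(¬(p1 ∧ p2) ∨ ¬p4 ∨ ¬p1) ∨ p4   [eliminate →]
≡ ¬p2 ∨ ¬¬p3 ∨ ¬(¬(p1 ∧ p2) ∨ ¬p4 ∨ ¬p1) ∨ p4   [De Morgan]
≡ ¬p2 ∨ p3 ∨ ¬(¬(p1 ∧ p2) ∨ ¬p4 ∨ ¬p1) ∨ p4   [double negation]
≡ ¬p2 ∨ p3 ∨ (¬¬(p1 ∧ p2) ∧ ¬¬p4 ∧ ¬¬p1) ∨ p4   [De Morgan]
≡ ¬p2 ∨ p3 ∨ (p1 ∧ p2 ∧ ¬¬p4 ∧ ¬¬p1) ∨ p4   [double negation]
≡ ¬p2 ∨ p3 ∨ (p1 ∧ p2 ∧ p4 ∧ ¬¬p1) ∨ p4   [double negation]
≡ ¬p2 ∨ p3 ∨ (p1 ∧ p2 ∧ p4 ∧ p1) ∨ p4   [double negation]
≡ ¬p2 ∨ p3 ∨ p4   [simplify]

¬p2 ∨ p3 ∨ p4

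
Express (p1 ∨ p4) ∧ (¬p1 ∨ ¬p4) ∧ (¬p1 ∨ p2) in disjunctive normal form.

(p1 ∧ ¬p4 ∧ p2) ∨ (p4 ∧ ¬p1)

(p1 ∨ p4) ∧ (¬p1 ∨ ¬p4) ∧ (¬p1 ∨ p2)
≡ (p1 ∧ ¬p1 ∧ ¬p1) ∨ (p1 ∧ ¬p1 ∧ p2) ∨ (p1 ∧ ¬p4 ∧ ¬p1) ∨ (p1 ∧ ¬p4 ∧ p2) ∨ (p4 ∧ ¬p1 ∧ ¬p1) ∨ (p4 ∧ ¬p1 ∧ p2) ∨ (p4 ∧ ¬p4 ∧ ¬p1) ∨ (p4 ∧ ¬p4 ∧ p2)   [distribute ∧ over ∨]
≡ (p1 ∧ ¬p4 ∧ p2) ∨ (p4 ∧ ¬p1)   [simplify]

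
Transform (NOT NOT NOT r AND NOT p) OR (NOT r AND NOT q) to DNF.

(NOT r AND NOT p) OR (NOT r AND NOT q)

(NOT NOT NOT r AND NOT p) OR (NOT r AND NOT q)
= (NOT r AND NOT p) OR (NOT r AND NOT q)   [double negation]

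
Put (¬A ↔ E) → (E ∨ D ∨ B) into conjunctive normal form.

¬A ∨ E ∨ D ∨ B

(¬A ↔ E) → (E ∨ D ∨ B)
= ¬(¬A ↔ E) ∨ E ∨ D ∨ B   [eliminate →]
= ¬((¬A → E) ∧ (E → ¬A)) ∨ E ∨ D ∨ B   [eliminate ↔]
= ¬((¬¬A ∨ E) ∧ (E → ¬A)) ∨ E ∨ D ∨ B   [eliminate →]
= ¬((¬¬A ∨ E) ∧ (¬E ∨ ¬A)) ∨ E ∨ D ∨ B   [eliminate →]
= ¬(¬¬A ∨ E) ∨ ¬(¬E ∨ ¬A) ∨ E ∨ D ∨ B   [De Morgan]
= (¬¬¬A ∧ ¬E) ∨ ¬(¬E ∨ ¬A) ∨ E ∨ D ∨ B   [De Morgan]
= (¬A ∧ ¬E) ∨ ¬(¬E ∨ ¬A) ∨ E ∨ D ∨ B   [double negation]
= (¬A ∧ ¬E) ∨ (¬¬E ∧ ¬¬A) ∨ E ∨ D ∨ B   [De Morgan]
= (¬A ∧ ¬E) ∨ (E ∧ ¬¬A) ∨ E ∨ D ∨ B   [double negation]
= (¬A ∧ ¬E) ∨ (E ∧ A) ∨ E ∨ D ∨ B   [double negation]
= (¬A ∨ E ∨ E ∨ D ∨ B) ∧ (¬A ∨ A ∨ E ∨ D ∨ B) ∧ (¬E ∨ E ∨ E ∨ D ∨ B) ∧ (¬E ∨ A ∨ E ∨ D ∨ B)   [distribute ∨ over ∧]
= ¬A ∨ E ∨ D ∨ B   [simplify]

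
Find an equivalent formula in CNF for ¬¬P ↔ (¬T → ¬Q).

(¬P ∨ T ∨ ¬Q) ∧ (¬T ∨ P) ∧ (Q ∨ P)

¬¬P ↔ (¬T → ¬Q)
≡ (¬¬P → (¬T → ¬Q)) ∧ ((¬T → ¬Q) → ¬¬P)   (eliminate ↔)
≡ (¬¬¬P ∨ (¬T → ¬Q)) ∧ ((¬T → ¬Q) → ¬¬P)   (eliminate →)
≡ (¬¬¬P ∨ ¬¬T ∨ ¬Q) ∧ ((¬T → ¬Q) → ¬¬P)   (eliminate →)
≡ (¬¬¬P ∨ ¬¬T ∨ ¬Q) ∧ (¬(¬T → ¬Q) ∨ ¬¬P)   (eliminate →)
≡ (¬¬¬P ∨ ¬¬T ∨ ¬Q) ∧ (¬(¬¬T ∨ ¬Q) ∨ ¬¬P)   (eliminate →)
≡ (¬P ∨ ¬¬T ∨ ¬Q) ∧ (¬(¬¬T ∨ ¬Q) ∨ ¬¬P)   (double negation)
≡ (¬P ∨ T ∨ ¬Q) ∧ (¬(¬¬T ∨ ¬Q) ∨ ¬¬P)   (double negation)
≡ (¬P ∨ T ∨ ¬Q) ∧ ((¬¬¬T ∧ ¬¬Q) ∨ ¬¬P)   (De Morgan)
≡ (¬P ∨ T ∨ ¬Q) ∧ ((¬T ∧ ¬¬Q) ∨ ¬¬P)   (double negation)
≡ (¬P ∨ T ∨ ¬Q) ∧ ((¬T ∧ Q) ∨ ¬¬P)   (double negation)
≡ (¬P ∨ T ∨ ¬Q) ∧ ((¬T ∧ Q) ∨ P)   (double negation)
≡ (¬P ∨ T ∨ ¬Q) ∧ (¬T ∨ P) ∧ (Q ∨ P)   (distribute ∨ over ∧)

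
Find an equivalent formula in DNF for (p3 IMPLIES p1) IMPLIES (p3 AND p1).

(p3 AND NOT p1) OR (p3 AND p1)

(p3 IMPLIES p1) IMPLIES (p3 AND p1)
≡ NOT (p3 IMPLIES p1) OR (p3 AND p1)   [eliminate IMPLIES]
≡ NOT (NOT p3 OR p1) OR (p3 AND p1)   [eliminate IMPLIES]
≡ (NOT NOT p3 AND NOT p1) OR (p3 AND p1)   [De Morgan]
≡ (p3 AND NOT p1) OR (p3 AND p1)   [double negation]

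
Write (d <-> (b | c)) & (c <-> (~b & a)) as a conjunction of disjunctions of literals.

(~d | b | c) & (~b | d) & (~c | d) & (~c | ~b) & (~c | a) & (b | ~a | c)

(d <-> (b | c)) & (c <-> (~b & a))
⇔ (d -> (b | c)) & ((b | c) -> d) & (c <-> (~b & a))   [eliminate <->]
⇔ (~d | b | c) & ((b | c) -> d) & (c <-> (~b & a))   [eliminate ->]
⇔ (~d | b | c) & (~(b | c) | d) & (c <-> (~b & a))   [eliminate ->]
⇔ (~d | b | c) & (~(b | c) | d) & (c -> (~b & a)) & ((~b & a) -> c)   [eliminate <->]
⇔ (~d | b | c) & (~(b | c) | d) & (~c | (~b & a)) & ((~b & a) -> c)   [eliminate ->]
⇔ (~d | b | c) & (~(b | c) | d) & (~c | (~b & a)) & (~(~b & a) | c)   [eliminate ->]
⇔ (~d | b | c) & ((~b & ~c) | d) & (~c | (~b & a)) & (~(~b & a) | c)   [De Morgan]
⇔ (~d | b | c) & ((~b & ~c) | d) & (~c | (~b & a)) & (~~b | ~a | c)   [De Morgan]
⇔ (~d | b | c) & ((~b & ~c) | d) & (~c | (~b & a)) & (b | ~a | c)   [double negation]
⇔ (~d | b | c) & (~b | d) & (~c | d) & (~c | ~b) & (~c | a) & (b | ~a | c)   [distribute | over &]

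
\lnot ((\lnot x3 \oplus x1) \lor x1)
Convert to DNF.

x3 \land \lnot x1

\lnot ((\lnot x3 \oplus x1) \lor x1)
≡ \lnot (\lnot x3 \land \lnot x1 \lor \lnot \lnot x3 \land x1 \lor x1)   [expand \oplus]
≡ \lnot (\lnot x3 \land \lnot x1) \land \lnot (\lnot \lnot x3 \land x1) \land \lnot x1   [De Morgan]
≡ (\lnot \lnot x3 \lor \lnot \lnot x1) \land \lnot (\lnot \lnot x3 \land x1) \land \lnot x1   [De Morgan]
≡ (x3 \lor \lnot \lnot x1) \land \lnot (\lnot \lnot x3 \land x1) \land \lnot x1   [double negation]
≡ (x3 \lor x1) \land \lnot (\lnot \lnot x3 \land x1) \land \lnot x1   [double negation]
≡ (x3 \lor x1) \land (\lnot \lnot \lnot x3 \lor \lnot x1) \land \lnot x1   [De Morgan]
≡ (x3 \lor x1) \land (\lnot x3 \lor \lnot x1) \land \lnot x1   [double negation]
≡ x3 \land \lnot x3 \land \lnot x1 \lor x3 \land \lnot x1 \land \lnot x1 \lor x1 \land \lnot x3 \land \lnot x1 \lor x1 \land \lnot x1 \land \lnot x1   [distribute \land over \lor]
≡ x3 \land \lnot x1   [simplify]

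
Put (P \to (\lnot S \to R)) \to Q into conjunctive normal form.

(P \lor Q) \land (\lnot S \lor Q) \land (\lnot R \lor Q)

(P \to (\lnot S \to R)) \to Q
= \lnot (P \to (\lnot S \to R)) \lor Q   — eliminate \to
= \lnot (\lnot P \lor (\lnot S \to R)) \lor Q   — eliminate \to
= \lnot (\lnot P \lor \lnot \lnot S \lor R) \lor Q   — eliminate \to
= \lnot \lnot P \land \lnot \lnot \lnot S \land \lnot R \lor Q   — De Morgan
= P \land \lnot \lnot \lnot S \land \lnot R \lor Q   — double negation
= P \land \lnot S \land \lnot R \lor Q   — double negation
= (P \lor Q) \land (\lnot S \lor Q) \land (\lnot R \lor Q)   — distribute \lor over \land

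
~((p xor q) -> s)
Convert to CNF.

(p | q) & (~p | ~q) & ~s

~((p xor q) -> s)
= ~(~(p xor q) | s)   (eliminate ->)
= ~(~((p | q) & ~(p & q)) | s)   (expand xor)
= ~~((p | q) & ~(p & q)) & ~s   (De Morgan)
= (p | q) & ~(p & q) & ~s   (double negation)
= (p | q) & (~p | ~q) & ~s   (De Morgan)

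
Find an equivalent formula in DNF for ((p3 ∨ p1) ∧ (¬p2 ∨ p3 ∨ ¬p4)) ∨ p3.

p3 ∨ (p1 ∧ ¬p2) ∨ (p1 ∧ ¬p4)

((p3 ∨ p1) ∧ (¬p2 ∨ p3 ∨ ¬p4)) ∨ p3
≡ (p3 ∧ ¬p2) ∨ (p3 ∧ p3) ∨ (p3 ∧ ¬p4) ∨ (p1 ∧ ¬p2) ∨ (p1 ∧ p3) ∨ (p1 ∧ ¬p4) ∨ p3   — distribute ∧ over ∨
≡ p3 ∨ (p1 ∧ ¬p2) ∨ (p1 ∧ ¬p4)   — simplify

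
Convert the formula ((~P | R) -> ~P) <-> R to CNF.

((~P | R) -> ~P) <-> R
= (((~P | R) -> ~P) -> R) & (R -> ((~P | R) -> ~P))   [eliminate <->]
= (~((~P | R) -> ~P) | R) & (R -> ((~P | R) -> ~P))   [eliminate ->]
= (~(~(~P | R) | ~P) | R) & (R -> ((~P | R) -> ~P))   [eliminate ->]
= (~(~(~P | R) | ~P) | R) & (~R | ((~P | R) -> ~P))   [eliminate ->]
= (~(~(~P | R) | ~P) | R) & (~R | ~(~P | R) | ~P)   [eliminate ->]
= ((~~(~P | R) & ~~P) | R) & (~R | ~(~P | R) | ~P)   [De Morgan]
= (((~P | R) & ~~P) | R) & (~R | ~(~P | R) | ~P)   [double negation]
= (((~P | R) & P) | R) & (~R | ~(~P | R) | ~P)   [double negation]
= (((~P | R) & P) | R) & (~R | (~~P & ~R) | ~P)   [De Morgan]
= (((~P | R) & P) | R) & (~R | (P & ~R) | ~P)   [double negation]
= (~P | R | R) & (P | R) & (~R | P | ~P) & (~R | ~R | ~P)   [distribute | over &]
= (~P | R) & (P | R) & (~R | ~P)   [simplify]

(~P | R) & (P | R) & (~R | ~P)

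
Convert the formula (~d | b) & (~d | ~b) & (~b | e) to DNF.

(~d & ~b) | (~d & e)

(~d | b) & (~d | ~b) & (~b | e)
⇔ (~d & ~d & ~b) | (~d & ~d & e) | (~d & ~b & ~b) | (~d & ~b & e) | (b & ~d & ~b) | (b & ~d & e) | (b & ~b & ~b) | (b & ~b & e)
⇔ (~d & ~b) | (~d & e)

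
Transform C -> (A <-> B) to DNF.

~C | (~A & ~B) | (B & A)

C -> (A <-> B)
≡ ~C | (A <-> B)   (eliminate ->)
≡ ~C | ((A -> B) & (B -> A))   (eliminate <->)
≡ ~C | ((~A | B) & (B -> A))   (eliminate ->)
≡ ~C | ((~A | B) & (~B | A))   (eliminate ->)
≡ ~C | (~A & ~B) | (~A & A) | (B & ~B) | (B & A)   (distribute & over |)
≡ ~C | (~A & ~B) | (B & A)   (simplify)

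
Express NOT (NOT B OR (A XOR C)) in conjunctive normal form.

NOT (NOT B OR (A XOR C))
≡ NOT (NOT B OR ((A OR C) AND NOT (A AND C)))   — expand XOR
≡ NOT NOT B AND NOT ((A OR C) AND NOT (A AND C))   — De Morgan
≡ B AND NOT ((A OR C) AND NOT (A AND C))   — double negation
≡ B AND (NOT (A OR C) OR NOT NOT (A AND C))   — De Morgan
≡ B AND ((NOT A AND NOT C) OR NOT NOT (A AND C))   — De Morgan
≡ B AND ((NOT A AND NOT C) OR (A AND C))   — double negation
≡ B AND (NOT A OR A) AND (NOT A OR C) AND (NOT C OR A) AND (NOT C OR C)   — distribute OR over AND
≡ B AND (NOT A OR C) AND (NOT C OR A)   — simplify

B AND (NOT A OR C) AND (NOT C OR A)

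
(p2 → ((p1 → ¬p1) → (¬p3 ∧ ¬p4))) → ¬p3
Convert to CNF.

(p2 ∨ ¬p3) ∧ (¬p1 ∨ ¬p3)

(p2 → ((p1 → ¬p1) → (¬p3 ∧ ¬p4))) → ¬p3
⇔ ¬(p2 → ((p1 → ¬p1) → (¬p3 ∧ ¬p4))) ∨ ¬p3   [eliminate →]
⇔ ¬(¬p2 ∨ ((p1 → ¬p1) → (¬p3 ∧ ¬p4))) ∨ ¬p3   [eliminate →]
⇔ ¬(¬p2 ∨ ¬(p1 → ¬p1) ∨ (¬p3 ∧ ¬p4)) ∨ ¬p3   [eliminate →]
⇔ ¬(¬p2 ∨ ¬(¬p1 ∨ ¬p1) ∨ (¬p3 ∧ ¬p4)) ∨ ¬p3   [eliminate →]
⇔ (¬¬p2 ∧ ¬¬(¬p1 ∨ ¬p1) ∧ ¬(¬p3 ∧ ¬p4)) ∨ ¬p3   [De Morgan]
⇔ (p2 ∧ ¬¬(¬p1 ∨ ¬p1) ∧ ¬(¬p3 ∧ ¬p4)) ∨ ¬p3   [double negation]
⇔ (p2 ∧ (¬p1 ∨ ¬p1) ∧ ¬(¬p3 ∧ ¬p4)) ∨ ¬p3   [double negation]
⇔ (p2 ∧ (¬p1 ∨ ¬p1) ∧ (¬¬p3 ∨ ¬¬p4)) ∨ ¬p3   [De Morgan]
⇔ (p2 ∧ (¬p1 ∨ ¬p1) ∧ (p3 ∨ ¬¬p4)) ∨ ¬p3   [double negation]
⇔ (p2 ∧ (¬p1 ∨ ¬p1) ∧ (p3 ∨ p4)) ∨ ¬p3   [double negation]
⇔ (p2 ∨ ¬p3) ∧ (¬p1 ∨ ¬p1 ∨ ¬p3) ∧ (p3 ∨ p4 ∨ ¬p3)   [distribute ∨ over ∧]
⇔ (p2 ∨ ¬p3) ∧ (¬p1 ∨ ¬p3)   [simplify]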